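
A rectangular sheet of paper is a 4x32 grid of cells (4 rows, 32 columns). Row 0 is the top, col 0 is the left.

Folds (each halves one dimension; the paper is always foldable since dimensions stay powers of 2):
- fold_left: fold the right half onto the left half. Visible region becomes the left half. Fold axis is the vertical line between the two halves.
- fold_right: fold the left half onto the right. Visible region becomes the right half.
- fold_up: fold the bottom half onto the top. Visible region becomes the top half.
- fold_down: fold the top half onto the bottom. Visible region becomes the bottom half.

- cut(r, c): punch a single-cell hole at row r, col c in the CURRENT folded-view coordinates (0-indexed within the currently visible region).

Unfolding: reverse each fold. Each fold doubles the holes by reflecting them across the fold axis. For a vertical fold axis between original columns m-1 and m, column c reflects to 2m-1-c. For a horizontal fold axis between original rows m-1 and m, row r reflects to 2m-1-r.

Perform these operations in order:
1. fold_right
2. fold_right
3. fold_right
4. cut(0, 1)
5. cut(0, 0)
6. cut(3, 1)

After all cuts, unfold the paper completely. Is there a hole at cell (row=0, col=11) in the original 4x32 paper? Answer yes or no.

Answer: yes

Derivation:
Op 1 fold_right: fold axis v@16; visible region now rows[0,4) x cols[16,32) = 4x16
Op 2 fold_right: fold axis v@24; visible region now rows[0,4) x cols[24,32) = 4x8
Op 3 fold_right: fold axis v@28; visible region now rows[0,4) x cols[28,32) = 4x4
Op 4 cut(0, 1): punch at orig (0,29); cuts so far [(0, 29)]; region rows[0,4) x cols[28,32) = 4x4
Op 5 cut(0, 0): punch at orig (0,28); cuts so far [(0, 28), (0, 29)]; region rows[0,4) x cols[28,32) = 4x4
Op 6 cut(3, 1): punch at orig (3,29); cuts so far [(0, 28), (0, 29), (3, 29)]; region rows[0,4) x cols[28,32) = 4x4
Unfold 1 (reflect across v@28): 6 holes -> [(0, 26), (0, 27), (0, 28), (0, 29), (3, 26), (3, 29)]
Unfold 2 (reflect across v@24): 12 holes -> [(0, 18), (0, 19), (0, 20), (0, 21), (0, 26), (0, 27), (0, 28), (0, 29), (3, 18), (3, 21), (3, 26), (3, 29)]
Unfold 3 (reflect across v@16): 24 holes -> [(0, 2), (0, 3), (0, 4), (0, 5), (0, 10), (0, 11), (0, 12), (0, 13), (0, 18), (0, 19), (0, 20), (0, 21), (0, 26), (0, 27), (0, 28), (0, 29), (3, 2), (3, 5), (3, 10), (3, 13), (3, 18), (3, 21), (3, 26), (3, 29)]
Holes: [(0, 2), (0, 3), (0, 4), (0, 5), (0, 10), (0, 11), (0, 12), (0, 13), (0, 18), (0, 19), (0, 20), (0, 21), (0, 26), (0, 27), (0, 28), (0, 29), (3, 2), (3, 5), (3, 10), (3, 13), (3, 18), (3, 21), (3, 26), (3, 29)]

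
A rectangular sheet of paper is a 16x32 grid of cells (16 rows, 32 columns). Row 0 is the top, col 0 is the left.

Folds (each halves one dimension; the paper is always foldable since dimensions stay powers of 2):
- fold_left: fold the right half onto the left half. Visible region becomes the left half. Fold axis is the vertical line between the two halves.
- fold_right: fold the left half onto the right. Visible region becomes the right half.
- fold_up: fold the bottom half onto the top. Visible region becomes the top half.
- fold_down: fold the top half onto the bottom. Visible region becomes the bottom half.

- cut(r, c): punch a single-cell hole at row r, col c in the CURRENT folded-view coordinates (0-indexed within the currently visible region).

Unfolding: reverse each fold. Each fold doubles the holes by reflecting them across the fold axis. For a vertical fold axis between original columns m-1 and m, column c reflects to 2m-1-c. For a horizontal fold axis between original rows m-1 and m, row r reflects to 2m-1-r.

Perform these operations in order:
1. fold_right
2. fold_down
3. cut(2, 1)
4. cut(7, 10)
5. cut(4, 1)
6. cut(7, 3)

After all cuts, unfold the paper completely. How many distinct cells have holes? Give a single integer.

Answer: 16

Derivation:
Op 1 fold_right: fold axis v@16; visible region now rows[0,16) x cols[16,32) = 16x16
Op 2 fold_down: fold axis h@8; visible region now rows[8,16) x cols[16,32) = 8x16
Op 3 cut(2, 1): punch at orig (10,17); cuts so far [(10, 17)]; region rows[8,16) x cols[16,32) = 8x16
Op 4 cut(7, 10): punch at orig (15,26); cuts so far [(10, 17), (15, 26)]; region rows[8,16) x cols[16,32) = 8x16
Op 5 cut(4, 1): punch at orig (12,17); cuts so far [(10, 17), (12, 17), (15, 26)]; region rows[8,16) x cols[16,32) = 8x16
Op 6 cut(7, 3): punch at orig (15,19); cuts so far [(10, 17), (12, 17), (15, 19), (15, 26)]; region rows[8,16) x cols[16,32) = 8x16
Unfold 1 (reflect across h@8): 8 holes -> [(0, 19), (0, 26), (3, 17), (5, 17), (10, 17), (12, 17), (15, 19), (15, 26)]
Unfold 2 (reflect across v@16): 16 holes -> [(0, 5), (0, 12), (0, 19), (0, 26), (3, 14), (3, 17), (5, 14), (5, 17), (10, 14), (10, 17), (12, 14), (12, 17), (15, 5), (15, 12), (15, 19), (15, 26)]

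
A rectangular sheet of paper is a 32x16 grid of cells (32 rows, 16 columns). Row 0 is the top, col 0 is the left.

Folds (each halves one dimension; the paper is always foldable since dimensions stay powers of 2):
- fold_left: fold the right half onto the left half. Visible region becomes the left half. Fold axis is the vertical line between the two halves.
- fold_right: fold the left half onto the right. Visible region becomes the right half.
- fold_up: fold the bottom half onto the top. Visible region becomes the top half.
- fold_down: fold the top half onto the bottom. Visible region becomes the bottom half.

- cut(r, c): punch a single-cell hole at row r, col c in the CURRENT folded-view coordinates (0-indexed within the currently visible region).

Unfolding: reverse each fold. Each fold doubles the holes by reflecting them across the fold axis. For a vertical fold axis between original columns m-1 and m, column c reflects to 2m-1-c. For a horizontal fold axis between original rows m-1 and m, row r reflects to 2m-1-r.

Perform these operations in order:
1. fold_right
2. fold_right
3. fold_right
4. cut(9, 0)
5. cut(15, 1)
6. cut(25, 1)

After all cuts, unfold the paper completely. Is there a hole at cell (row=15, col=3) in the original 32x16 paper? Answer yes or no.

Op 1 fold_right: fold axis v@8; visible region now rows[0,32) x cols[8,16) = 32x8
Op 2 fold_right: fold axis v@12; visible region now rows[0,32) x cols[12,16) = 32x4
Op 3 fold_right: fold axis v@14; visible region now rows[0,32) x cols[14,16) = 32x2
Op 4 cut(9, 0): punch at orig (9,14); cuts so far [(9, 14)]; region rows[0,32) x cols[14,16) = 32x2
Op 5 cut(15, 1): punch at orig (15,15); cuts so far [(9, 14), (15, 15)]; region rows[0,32) x cols[14,16) = 32x2
Op 6 cut(25, 1): punch at orig (25,15); cuts so far [(9, 14), (15, 15), (25, 15)]; region rows[0,32) x cols[14,16) = 32x2
Unfold 1 (reflect across v@14): 6 holes -> [(9, 13), (9, 14), (15, 12), (15, 15), (25, 12), (25, 15)]
Unfold 2 (reflect across v@12): 12 holes -> [(9, 9), (9, 10), (9, 13), (9, 14), (15, 8), (15, 11), (15, 12), (15, 15), (25, 8), (25, 11), (25, 12), (25, 15)]
Unfold 3 (reflect across v@8): 24 holes -> [(9, 1), (9, 2), (9, 5), (9, 6), (9, 9), (9, 10), (9, 13), (9, 14), (15, 0), (15, 3), (15, 4), (15, 7), (15, 8), (15, 11), (15, 12), (15, 15), (25, 0), (25, 3), (25, 4), (25, 7), (25, 8), (25, 11), (25, 12), (25, 15)]
Holes: [(9, 1), (9, 2), (9, 5), (9, 6), (9, 9), (9, 10), (9, 13), (9, 14), (15, 0), (15, 3), (15, 4), (15, 7), (15, 8), (15, 11), (15, 12), (15, 15), (25, 0), (25, 3), (25, 4), (25, 7), (25, 8), (25, 11), (25, 12), (25, 15)]

Answer: yes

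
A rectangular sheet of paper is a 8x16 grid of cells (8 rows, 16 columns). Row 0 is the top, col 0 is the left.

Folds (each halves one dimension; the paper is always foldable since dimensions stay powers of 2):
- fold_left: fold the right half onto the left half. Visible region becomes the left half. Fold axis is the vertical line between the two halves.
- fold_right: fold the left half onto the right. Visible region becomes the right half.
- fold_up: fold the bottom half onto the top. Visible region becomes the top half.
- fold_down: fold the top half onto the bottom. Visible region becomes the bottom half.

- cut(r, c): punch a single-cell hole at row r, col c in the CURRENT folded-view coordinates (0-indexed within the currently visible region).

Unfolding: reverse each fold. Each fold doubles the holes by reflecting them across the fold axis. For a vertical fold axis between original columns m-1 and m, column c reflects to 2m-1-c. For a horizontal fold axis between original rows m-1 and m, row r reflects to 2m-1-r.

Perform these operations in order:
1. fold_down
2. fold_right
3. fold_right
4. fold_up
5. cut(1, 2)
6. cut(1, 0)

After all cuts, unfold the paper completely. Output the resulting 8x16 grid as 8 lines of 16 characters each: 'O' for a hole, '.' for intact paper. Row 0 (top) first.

Op 1 fold_down: fold axis h@4; visible region now rows[4,8) x cols[0,16) = 4x16
Op 2 fold_right: fold axis v@8; visible region now rows[4,8) x cols[8,16) = 4x8
Op 3 fold_right: fold axis v@12; visible region now rows[4,8) x cols[12,16) = 4x4
Op 4 fold_up: fold axis h@6; visible region now rows[4,6) x cols[12,16) = 2x4
Op 5 cut(1, 2): punch at orig (5,14); cuts so far [(5, 14)]; region rows[4,6) x cols[12,16) = 2x4
Op 6 cut(1, 0): punch at orig (5,12); cuts so far [(5, 12), (5, 14)]; region rows[4,6) x cols[12,16) = 2x4
Unfold 1 (reflect across h@6): 4 holes -> [(5, 12), (5, 14), (6, 12), (6, 14)]
Unfold 2 (reflect across v@12): 8 holes -> [(5, 9), (5, 11), (5, 12), (5, 14), (6, 9), (6, 11), (6, 12), (6, 14)]
Unfold 3 (reflect across v@8): 16 holes -> [(5, 1), (5, 3), (5, 4), (5, 6), (5, 9), (5, 11), (5, 12), (5, 14), (6, 1), (6, 3), (6, 4), (6, 6), (6, 9), (6, 11), (6, 12), (6, 14)]
Unfold 4 (reflect across h@4): 32 holes -> [(1, 1), (1, 3), (1, 4), (1, 6), (1, 9), (1, 11), (1, 12), (1, 14), (2, 1), (2, 3), (2, 4), (2, 6), (2, 9), (2, 11), (2, 12), (2, 14), (5, 1), (5, 3), (5, 4), (5, 6), (5, 9), (5, 11), (5, 12), (5, 14), (6, 1), (6, 3), (6, 4), (6, 6), (6, 9), (6, 11), (6, 12), (6, 14)]

Answer: ................
.O.OO.O..O.OO.O.
.O.OO.O..O.OO.O.
................
................
.O.OO.O..O.OO.O.
.O.OO.O..O.OO.O.
................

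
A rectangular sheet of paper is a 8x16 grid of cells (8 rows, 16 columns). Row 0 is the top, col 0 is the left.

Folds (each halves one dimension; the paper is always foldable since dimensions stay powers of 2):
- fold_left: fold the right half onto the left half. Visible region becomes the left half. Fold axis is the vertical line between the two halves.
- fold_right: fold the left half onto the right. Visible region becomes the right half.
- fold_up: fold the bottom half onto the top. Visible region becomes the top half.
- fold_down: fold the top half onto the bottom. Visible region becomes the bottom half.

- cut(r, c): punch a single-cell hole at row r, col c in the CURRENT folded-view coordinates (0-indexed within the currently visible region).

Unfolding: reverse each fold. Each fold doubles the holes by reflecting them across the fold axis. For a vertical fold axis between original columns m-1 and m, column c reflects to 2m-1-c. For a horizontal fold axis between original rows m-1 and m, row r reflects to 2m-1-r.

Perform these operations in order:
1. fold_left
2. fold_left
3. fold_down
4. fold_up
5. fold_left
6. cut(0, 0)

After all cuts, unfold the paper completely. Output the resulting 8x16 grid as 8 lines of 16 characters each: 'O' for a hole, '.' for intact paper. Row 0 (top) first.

Answer: O..OO..OO..OO..O
................
................
O..OO..OO..OO..O
O..OO..OO..OO..O
................
................
O..OO..OO..OO..O

Derivation:
Op 1 fold_left: fold axis v@8; visible region now rows[0,8) x cols[0,8) = 8x8
Op 2 fold_left: fold axis v@4; visible region now rows[0,8) x cols[0,4) = 8x4
Op 3 fold_down: fold axis h@4; visible region now rows[4,8) x cols[0,4) = 4x4
Op 4 fold_up: fold axis h@6; visible region now rows[4,6) x cols[0,4) = 2x4
Op 5 fold_left: fold axis v@2; visible region now rows[4,6) x cols[0,2) = 2x2
Op 6 cut(0, 0): punch at orig (4,0); cuts so far [(4, 0)]; region rows[4,6) x cols[0,2) = 2x2
Unfold 1 (reflect across v@2): 2 holes -> [(4, 0), (4, 3)]
Unfold 2 (reflect across h@6): 4 holes -> [(4, 0), (4, 3), (7, 0), (7, 3)]
Unfold 3 (reflect across h@4): 8 holes -> [(0, 0), (0, 3), (3, 0), (3, 3), (4, 0), (4, 3), (7, 0), (7, 3)]
Unfold 4 (reflect across v@4): 16 holes -> [(0, 0), (0, 3), (0, 4), (0, 7), (3, 0), (3, 3), (3, 4), (3, 7), (4, 0), (4, 3), (4, 4), (4, 7), (7, 0), (7, 3), (7, 4), (7, 7)]
Unfold 5 (reflect across v@8): 32 holes -> [(0, 0), (0, 3), (0, 4), (0, 7), (0, 8), (0, 11), (0, 12), (0, 15), (3, 0), (3, 3), (3, 4), (3, 7), (3, 8), (3, 11), (3, 12), (3, 15), (4, 0), (4, 3), (4, 4), (4, 7), (4, 8), (4, 11), (4, 12), (4, 15), (7, 0), (7, 3), (7, 4), (7, 7), (7, 8), (7, 11), (7, 12), (7, 15)]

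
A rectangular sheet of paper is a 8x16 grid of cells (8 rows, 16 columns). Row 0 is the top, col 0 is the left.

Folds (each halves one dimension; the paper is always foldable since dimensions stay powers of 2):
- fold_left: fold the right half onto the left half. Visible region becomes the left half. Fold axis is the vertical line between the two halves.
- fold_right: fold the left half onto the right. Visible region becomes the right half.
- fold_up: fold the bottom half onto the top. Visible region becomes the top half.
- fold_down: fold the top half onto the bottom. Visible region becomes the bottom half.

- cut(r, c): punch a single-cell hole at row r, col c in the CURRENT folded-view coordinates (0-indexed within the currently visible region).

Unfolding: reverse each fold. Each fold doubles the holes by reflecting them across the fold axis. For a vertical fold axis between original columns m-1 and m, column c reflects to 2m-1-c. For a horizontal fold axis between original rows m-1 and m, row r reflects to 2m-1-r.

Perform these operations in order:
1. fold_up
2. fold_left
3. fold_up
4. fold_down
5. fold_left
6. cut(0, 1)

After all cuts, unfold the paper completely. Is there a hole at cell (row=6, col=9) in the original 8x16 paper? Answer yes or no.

Answer: yes

Derivation:
Op 1 fold_up: fold axis h@4; visible region now rows[0,4) x cols[0,16) = 4x16
Op 2 fold_left: fold axis v@8; visible region now rows[0,4) x cols[0,8) = 4x8
Op 3 fold_up: fold axis h@2; visible region now rows[0,2) x cols[0,8) = 2x8
Op 4 fold_down: fold axis h@1; visible region now rows[1,2) x cols[0,8) = 1x8
Op 5 fold_left: fold axis v@4; visible region now rows[1,2) x cols[0,4) = 1x4
Op 6 cut(0, 1): punch at orig (1,1); cuts so far [(1, 1)]; region rows[1,2) x cols[0,4) = 1x4
Unfold 1 (reflect across v@4): 2 holes -> [(1, 1), (1, 6)]
Unfold 2 (reflect across h@1): 4 holes -> [(0, 1), (0, 6), (1, 1), (1, 6)]
Unfold 3 (reflect across h@2): 8 holes -> [(0, 1), (0, 6), (1, 1), (1, 6), (2, 1), (2, 6), (3, 1), (3, 6)]
Unfold 4 (reflect across v@8): 16 holes -> [(0, 1), (0, 6), (0, 9), (0, 14), (1, 1), (1, 6), (1, 9), (1, 14), (2, 1), (2, 6), (2, 9), (2, 14), (3, 1), (3, 6), (3, 9), (3, 14)]
Unfold 5 (reflect across h@4): 32 holes -> [(0, 1), (0, 6), (0, 9), (0, 14), (1, 1), (1, 6), (1, 9), (1, 14), (2, 1), (2, 6), (2, 9), (2, 14), (3, 1), (3, 6), (3, 9), (3, 14), (4, 1), (4, 6), (4, 9), (4, 14), (5, 1), (5, 6), (5, 9), (5, 14), (6, 1), (6, 6), (6, 9), (6, 14), (7, 1), (7, 6), (7, 9), (7, 14)]
Holes: [(0, 1), (0, 6), (0, 9), (0, 14), (1, 1), (1, 6), (1, 9), (1, 14), (2, 1), (2, 6), (2, 9), (2, 14), (3, 1), (3, 6), (3, 9), (3, 14), (4, 1), (4, 6), (4, 9), (4, 14), (5, 1), (5, 6), (5, 9), (5, 14), (6, 1), (6, 6), (6, 9), (6, 14), (7, 1), (7, 6), (7, 9), (7, 14)]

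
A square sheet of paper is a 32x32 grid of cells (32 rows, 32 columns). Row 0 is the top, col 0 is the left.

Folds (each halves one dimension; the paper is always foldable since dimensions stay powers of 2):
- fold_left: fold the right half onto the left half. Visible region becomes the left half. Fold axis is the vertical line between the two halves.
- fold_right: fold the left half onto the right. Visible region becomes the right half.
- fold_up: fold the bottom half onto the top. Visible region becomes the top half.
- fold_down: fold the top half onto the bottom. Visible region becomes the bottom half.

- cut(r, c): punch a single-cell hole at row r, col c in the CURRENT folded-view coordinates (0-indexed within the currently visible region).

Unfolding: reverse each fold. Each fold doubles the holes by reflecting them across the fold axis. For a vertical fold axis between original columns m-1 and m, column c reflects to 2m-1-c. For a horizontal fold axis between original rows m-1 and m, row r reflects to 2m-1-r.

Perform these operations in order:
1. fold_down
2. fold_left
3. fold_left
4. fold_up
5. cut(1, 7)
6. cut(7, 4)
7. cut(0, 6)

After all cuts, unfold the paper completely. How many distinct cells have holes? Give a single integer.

Answer: 48

Derivation:
Op 1 fold_down: fold axis h@16; visible region now rows[16,32) x cols[0,32) = 16x32
Op 2 fold_left: fold axis v@16; visible region now rows[16,32) x cols[0,16) = 16x16
Op 3 fold_left: fold axis v@8; visible region now rows[16,32) x cols[0,8) = 16x8
Op 4 fold_up: fold axis h@24; visible region now rows[16,24) x cols[0,8) = 8x8
Op 5 cut(1, 7): punch at orig (17,7); cuts so far [(17, 7)]; region rows[16,24) x cols[0,8) = 8x8
Op 6 cut(7, 4): punch at orig (23,4); cuts so far [(17, 7), (23, 4)]; region rows[16,24) x cols[0,8) = 8x8
Op 7 cut(0, 6): punch at orig (16,6); cuts so far [(16, 6), (17, 7), (23, 4)]; region rows[16,24) x cols[0,8) = 8x8
Unfold 1 (reflect across h@24): 6 holes -> [(16, 6), (17, 7), (23, 4), (24, 4), (30, 7), (31, 6)]
Unfold 2 (reflect across v@8): 12 holes -> [(16, 6), (16, 9), (17, 7), (17, 8), (23, 4), (23, 11), (24, 4), (24, 11), (30, 7), (30, 8), (31, 6), (31, 9)]
Unfold 3 (reflect across v@16): 24 holes -> [(16, 6), (16, 9), (16, 22), (16, 25), (17, 7), (17, 8), (17, 23), (17, 24), (23, 4), (23, 11), (23, 20), (23, 27), (24, 4), (24, 11), (24, 20), (24, 27), (30, 7), (30, 8), (30, 23), (30, 24), (31, 6), (31, 9), (31, 22), (31, 25)]
Unfold 4 (reflect across h@16): 48 holes -> [(0, 6), (0, 9), (0, 22), (0, 25), (1, 7), (1, 8), (1, 23), (1, 24), (7, 4), (7, 11), (7, 20), (7, 27), (8, 4), (8, 11), (8, 20), (8, 27), (14, 7), (14, 8), (14, 23), (14, 24), (15, 6), (15, 9), (15, 22), (15, 25), (16, 6), (16, 9), (16, 22), (16, 25), (17, 7), (17, 8), (17, 23), (17, 24), (23, 4), (23, 11), (23, 20), (23, 27), (24, 4), (24, 11), (24, 20), (24, 27), (30, 7), (30, 8), (30, 23), (30, 24), (31, 6), (31, 9), (31, 22), (31, 25)]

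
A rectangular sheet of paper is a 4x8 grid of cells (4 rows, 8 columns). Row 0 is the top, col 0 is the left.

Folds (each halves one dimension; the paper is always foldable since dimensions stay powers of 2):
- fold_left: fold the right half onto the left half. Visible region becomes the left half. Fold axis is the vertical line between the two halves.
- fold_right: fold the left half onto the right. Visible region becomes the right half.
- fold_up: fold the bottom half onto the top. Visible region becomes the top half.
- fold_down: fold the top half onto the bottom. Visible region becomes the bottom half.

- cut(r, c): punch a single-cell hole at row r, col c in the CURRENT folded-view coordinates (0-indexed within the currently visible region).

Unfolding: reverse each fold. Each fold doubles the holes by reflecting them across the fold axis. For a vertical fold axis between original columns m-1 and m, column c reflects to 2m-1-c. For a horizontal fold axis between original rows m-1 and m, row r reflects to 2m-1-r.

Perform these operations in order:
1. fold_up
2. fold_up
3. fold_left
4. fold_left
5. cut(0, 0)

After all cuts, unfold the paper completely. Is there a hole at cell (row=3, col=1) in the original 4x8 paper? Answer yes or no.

Op 1 fold_up: fold axis h@2; visible region now rows[0,2) x cols[0,8) = 2x8
Op 2 fold_up: fold axis h@1; visible region now rows[0,1) x cols[0,8) = 1x8
Op 3 fold_left: fold axis v@4; visible region now rows[0,1) x cols[0,4) = 1x4
Op 4 fold_left: fold axis v@2; visible region now rows[0,1) x cols[0,2) = 1x2
Op 5 cut(0, 0): punch at orig (0,0); cuts so far [(0, 0)]; region rows[0,1) x cols[0,2) = 1x2
Unfold 1 (reflect across v@2): 2 holes -> [(0, 0), (0, 3)]
Unfold 2 (reflect across v@4): 4 holes -> [(0, 0), (0, 3), (0, 4), (0, 7)]
Unfold 3 (reflect across h@1): 8 holes -> [(0, 0), (0, 3), (0, 4), (0, 7), (1, 0), (1, 3), (1, 4), (1, 7)]
Unfold 4 (reflect across h@2): 16 holes -> [(0, 0), (0, 3), (0, 4), (0, 7), (1, 0), (1, 3), (1, 4), (1, 7), (2, 0), (2, 3), (2, 4), (2, 7), (3, 0), (3, 3), (3, 4), (3, 7)]
Holes: [(0, 0), (0, 3), (0, 4), (0, 7), (1, 0), (1, 3), (1, 4), (1, 7), (2, 0), (2, 3), (2, 4), (2, 7), (3, 0), (3, 3), (3, 4), (3, 7)]

Answer: no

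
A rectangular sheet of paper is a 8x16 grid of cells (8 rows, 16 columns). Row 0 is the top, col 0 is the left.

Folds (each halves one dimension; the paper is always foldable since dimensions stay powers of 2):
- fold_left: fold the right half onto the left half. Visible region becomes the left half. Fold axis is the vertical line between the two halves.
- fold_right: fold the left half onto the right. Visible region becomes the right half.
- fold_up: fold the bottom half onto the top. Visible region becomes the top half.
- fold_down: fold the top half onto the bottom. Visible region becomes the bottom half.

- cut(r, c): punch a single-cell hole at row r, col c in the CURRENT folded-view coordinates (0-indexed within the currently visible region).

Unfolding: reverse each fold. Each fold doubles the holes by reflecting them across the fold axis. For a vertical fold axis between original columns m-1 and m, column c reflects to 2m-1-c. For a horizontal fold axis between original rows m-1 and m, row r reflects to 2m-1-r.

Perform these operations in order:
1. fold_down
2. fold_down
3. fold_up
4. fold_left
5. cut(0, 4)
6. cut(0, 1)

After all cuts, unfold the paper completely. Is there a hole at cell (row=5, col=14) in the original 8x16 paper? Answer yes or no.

Op 1 fold_down: fold axis h@4; visible region now rows[4,8) x cols[0,16) = 4x16
Op 2 fold_down: fold axis h@6; visible region now rows[6,8) x cols[0,16) = 2x16
Op 3 fold_up: fold axis h@7; visible region now rows[6,7) x cols[0,16) = 1x16
Op 4 fold_left: fold axis v@8; visible region now rows[6,7) x cols[0,8) = 1x8
Op 5 cut(0, 4): punch at orig (6,4); cuts so far [(6, 4)]; region rows[6,7) x cols[0,8) = 1x8
Op 6 cut(0, 1): punch at orig (6,1); cuts so far [(6, 1), (6, 4)]; region rows[6,7) x cols[0,8) = 1x8
Unfold 1 (reflect across v@8): 4 holes -> [(6, 1), (6, 4), (6, 11), (6, 14)]
Unfold 2 (reflect across h@7): 8 holes -> [(6, 1), (6, 4), (6, 11), (6, 14), (7, 1), (7, 4), (7, 11), (7, 14)]
Unfold 3 (reflect across h@6): 16 holes -> [(4, 1), (4, 4), (4, 11), (4, 14), (5, 1), (5, 4), (5, 11), (5, 14), (6, 1), (6, 4), (6, 11), (6, 14), (7, 1), (7, 4), (7, 11), (7, 14)]
Unfold 4 (reflect across h@4): 32 holes -> [(0, 1), (0, 4), (0, 11), (0, 14), (1, 1), (1, 4), (1, 11), (1, 14), (2, 1), (2, 4), (2, 11), (2, 14), (3, 1), (3, 4), (3, 11), (3, 14), (4, 1), (4, 4), (4, 11), (4, 14), (5, 1), (5, 4), (5, 11), (5, 14), (6, 1), (6, 4), (6, 11), (6, 14), (7, 1), (7, 4), (7, 11), (7, 14)]
Holes: [(0, 1), (0, 4), (0, 11), (0, 14), (1, 1), (1, 4), (1, 11), (1, 14), (2, 1), (2, 4), (2, 11), (2, 14), (3, 1), (3, 4), (3, 11), (3, 14), (4, 1), (4, 4), (4, 11), (4, 14), (5, 1), (5, 4), (5, 11), (5, 14), (6, 1), (6, 4), (6, 11), (6, 14), (7, 1), (7, 4), (7, 11), (7, 14)]

Answer: yes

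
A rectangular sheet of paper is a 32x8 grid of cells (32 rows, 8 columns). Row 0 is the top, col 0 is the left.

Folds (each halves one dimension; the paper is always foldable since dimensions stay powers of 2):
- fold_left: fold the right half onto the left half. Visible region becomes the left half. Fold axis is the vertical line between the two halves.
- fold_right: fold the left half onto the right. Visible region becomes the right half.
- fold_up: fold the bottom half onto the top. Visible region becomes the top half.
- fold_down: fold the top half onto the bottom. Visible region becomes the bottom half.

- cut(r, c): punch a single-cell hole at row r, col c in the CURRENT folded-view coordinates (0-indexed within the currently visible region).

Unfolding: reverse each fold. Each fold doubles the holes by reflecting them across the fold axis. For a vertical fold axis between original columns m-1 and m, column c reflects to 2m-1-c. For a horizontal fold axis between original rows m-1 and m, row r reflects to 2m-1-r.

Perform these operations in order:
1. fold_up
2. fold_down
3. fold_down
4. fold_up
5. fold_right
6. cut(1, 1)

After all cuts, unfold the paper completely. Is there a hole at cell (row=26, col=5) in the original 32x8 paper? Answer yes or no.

Op 1 fold_up: fold axis h@16; visible region now rows[0,16) x cols[0,8) = 16x8
Op 2 fold_down: fold axis h@8; visible region now rows[8,16) x cols[0,8) = 8x8
Op 3 fold_down: fold axis h@12; visible region now rows[12,16) x cols[0,8) = 4x8
Op 4 fold_up: fold axis h@14; visible region now rows[12,14) x cols[0,8) = 2x8
Op 5 fold_right: fold axis v@4; visible region now rows[12,14) x cols[4,8) = 2x4
Op 6 cut(1, 1): punch at orig (13,5); cuts so far [(13, 5)]; region rows[12,14) x cols[4,8) = 2x4
Unfold 1 (reflect across v@4): 2 holes -> [(13, 2), (13, 5)]
Unfold 2 (reflect across h@14): 4 holes -> [(13, 2), (13, 5), (14, 2), (14, 5)]
Unfold 3 (reflect across h@12): 8 holes -> [(9, 2), (9, 5), (10, 2), (10, 5), (13, 2), (13, 5), (14, 2), (14, 5)]
Unfold 4 (reflect across h@8): 16 holes -> [(1, 2), (1, 5), (2, 2), (2, 5), (5, 2), (5, 5), (6, 2), (6, 5), (9, 2), (9, 5), (10, 2), (10, 5), (13, 2), (13, 5), (14, 2), (14, 5)]
Unfold 5 (reflect across h@16): 32 holes -> [(1, 2), (1, 5), (2, 2), (2, 5), (5, 2), (5, 5), (6, 2), (6, 5), (9, 2), (9, 5), (10, 2), (10, 5), (13, 2), (13, 5), (14, 2), (14, 5), (17, 2), (17, 5), (18, 2), (18, 5), (21, 2), (21, 5), (22, 2), (22, 5), (25, 2), (25, 5), (26, 2), (26, 5), (29, 2), (29, 5), (30, 2), (30, 5)]
Holes: [(1, 2), (1, 5), (2, 2), (2, 5), (5, 2), (5, 5), (6, 2), (6, 5), (9, 2), (9, 5), (10, 2), (10, 5), (13, 2), (13, 5), (14, 2), (14, 5), (17, 2), (17, 5), (18, 2), (18, 5), (21, 2), (21, 5), (22, 2), (22, 5), (25, 2), (25, 5), (26, 2), (26, 5), (29, 2), (29, 5), (30, 2), (30, 5)]

Answer: yes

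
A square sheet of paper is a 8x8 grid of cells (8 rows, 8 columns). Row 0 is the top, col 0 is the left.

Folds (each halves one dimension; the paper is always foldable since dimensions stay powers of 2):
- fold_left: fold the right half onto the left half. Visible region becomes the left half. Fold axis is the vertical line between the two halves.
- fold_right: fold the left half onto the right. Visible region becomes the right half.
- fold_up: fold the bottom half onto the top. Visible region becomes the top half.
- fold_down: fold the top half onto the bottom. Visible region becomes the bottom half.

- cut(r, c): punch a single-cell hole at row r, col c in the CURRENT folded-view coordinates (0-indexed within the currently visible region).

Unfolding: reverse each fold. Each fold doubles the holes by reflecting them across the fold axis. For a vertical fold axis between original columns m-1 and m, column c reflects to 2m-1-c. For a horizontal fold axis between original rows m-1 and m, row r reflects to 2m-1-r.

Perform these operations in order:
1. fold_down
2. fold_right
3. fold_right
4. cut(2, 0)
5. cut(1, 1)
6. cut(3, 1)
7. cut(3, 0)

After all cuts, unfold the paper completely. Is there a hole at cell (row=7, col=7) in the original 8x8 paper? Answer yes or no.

Answer: yes

Derivation:
Op 1 fold_down: fold axis h@4; visible region now rows[4,8) x cols[0,8) = 4x8
Op 2 fold_right: fold axis v@4; visible region now rows[4,8) x cols[4,8) = 4x4
Op 3 fold_right: fold axis v@6; visible region now rows[4,8) x cols[6,8) = 4x2
Op 4 cut(2, 0): punch at orig (6,6); cuts so far [(6, 6)]; region rows[4,8) x cols[6,8) = 4x2
Op 5 cut(1, 1): punch at orig (5,7); cuts so far [(5, 7), (6, 6)]; region rows[4,8) x cols[6,8) = 4x2
Op 6 cut(3, 1): punch at orig (7,7); cuts so far [(5, 7), (6, 6), (7, 7)]; region rows[4,8) x cols[6,8) = 4x2
Op 7 cut(3, 0): punch at orig (7,6); cuts so far [(5, 7), (6, 6), (7, 6), (7, 7)]; region rows[4,8) x cols[6,8) = 4x2
Unfold 1 (reflect across v@6): 8 holes -> [(5, 4), (5, 7), (6, 5), (6, 6), (7, 4), (7, 5), (7, 6), (7, 7)]
Unfold 2 (reflect across v@4): 16 holes -> [(5, 0), (5, 3), (5, 4), (5, 7), (6, 1), (6, 2), (6, 5), (6, 6), (7, 0), (7, 1), (7, 2), (7, 3), (7, 4), (7, 5), (7, 6), (7, 7)]
Unfold 3 (reflect across h@4): 32 holes -> [(0, 0), (0, 1), (0, 2), (0, 3), (0, 4), (0, 5), (0, 6), (0, 7), (1, 1), (1, 2), (1, 5), (1, 6), (2, 0), (2, 3), (2, 4), (2, 7), (5, 0), (5, 3), (5, 4), (5, 7), (6, 1), (6, 2), (6, 5), (6, 6), (7, 0), (7, 1), (7, 2), (7, 3), (7, 4), (7, 5), (7, 6), (7, 7)]
Holes: [(0, 0), (0, 1), (0, 2), (0, 3), (0, 4), (0, 5), (0, 6), (0, 7), (1, 1), (1, 2), (1, 5), (1, 6), (2, 0), (2, 3), (2, 4), (2, 7), (5, 0), (5, 3), (5, 4), (5, 7), (6, 1), (6, 2), (6, 5), (6, 6), (7, 0), (7, 1), (7, 2), (7, 3), (7, 4), (7, 5), (7, 6), (7, 7)]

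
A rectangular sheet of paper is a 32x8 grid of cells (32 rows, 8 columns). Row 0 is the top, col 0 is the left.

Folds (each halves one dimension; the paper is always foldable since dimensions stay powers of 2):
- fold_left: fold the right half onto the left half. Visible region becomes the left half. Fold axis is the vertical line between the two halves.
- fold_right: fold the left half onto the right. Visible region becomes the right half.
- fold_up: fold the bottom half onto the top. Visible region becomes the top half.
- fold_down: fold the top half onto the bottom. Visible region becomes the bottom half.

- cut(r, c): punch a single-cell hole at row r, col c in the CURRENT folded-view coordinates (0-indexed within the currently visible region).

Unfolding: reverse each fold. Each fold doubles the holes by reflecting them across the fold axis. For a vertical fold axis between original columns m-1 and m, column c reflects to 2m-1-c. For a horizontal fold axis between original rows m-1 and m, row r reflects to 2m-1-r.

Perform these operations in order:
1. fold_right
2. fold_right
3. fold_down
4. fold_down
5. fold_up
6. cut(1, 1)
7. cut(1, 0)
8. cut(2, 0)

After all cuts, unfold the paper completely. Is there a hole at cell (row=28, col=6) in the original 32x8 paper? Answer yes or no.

Op 1 fold_right: fold axis v@4; visible region now rows[0,32) x cols[4,8) = 32x4
Op 2 fold_right: fold axis v@6; visible region now rows[0,32) x cols[6,8) = 32x2
Op 3 fold_down: fold axis h@16; visible region now rows[16,32) x cols[6,8) = 16x2
Op 4 fold_down: fold axis h@24; visible region now rows[24,32) x cols[6,8) = 8x2
Op 5 fold_up: fold axis h@28; visible region now rows[24,28) x cols[6,8) = 4x2
Op 6 cut(1, 1): punch at orig (25,7); cuts so far [(25, 7)]; region rows[24,28) x cols[6,8) = 4x2
Op 7 cut(1, 0): punch at orig (25,6); cuts so far [(25, 6), (25, 7)]; region rows[24,28) x cols[6,8) = 4x2
Op 8 cut(2, 0): punch at orig (26,6); cuts so far [(25, 6), (25, 7), (26, 6)]; region rows[24,28) x cols[6,8) = 4x2
Unfold 1 (reflect across h@28): 6 holes -> [(25, 6), (25, 7), (26, 6), (29, 6), (30, 6), (30, 7)]
Unfold 2 (reflect across h@24): 12 holes -> [(17, 6), (17, 7), (18, 6), (21, 6), (22, 6), (22, 7), (25, 6), (25, 7), (26, 6), (29, 6), (30, 6), (30, 7)]
Unfold 3 (reflect across h@16): 24 holes -> [(1, 6), (1, 7), (2, 6), (5, 6), (6, 6), (6, 7), (9, 6), (9, 7), (10, 6), (13, 6), (14, 6), (14, 7), (17, 6), (17, 7), (18, 6), (21, 6), (22, 6), (22, 7), (25, 6), (25, 7), (26, 6), (29, 6), (30, 6), (30, 7)]
Unfold 4 (reflect across v@6): 48 holes -> [(1, 4), (1, 5), (1, 6), (1, 7), (2, 5), (2, 6), (5, 5), (5, 6), (6, 4), (6, 5), (6, 6), (6, 7), (9, 4), (9, 5), (9, 6), (9, 7), (10, 5), (10, 6), (13, 5), (13, 6), (14, 4), (14, 5), (14, 6), (14, 7), (17, 4), (17, 5), (17, 6), (17, 7), (18, 5), (18, 6), (21, 5), (21, 6), (22, 4), (22, 5), (22, 6), (22, 7), (25, 4), (25, 5), (25, 6), (25, 7), (26, 5), (26, 6), (29, 5), (29, 6), (30, 4), (30, 5), (30, 6), (30, 7)]
Unfold 5 (reflect across v@4): 96 holes -> [(1, 0), (1, 1), (1, 2), (1, 3), (1, 4), (1, 5), (1, 6), (1, 7), (2, 1), (2, 2), (2, 5), (2, 6), (5, 1), (5, 2), (5, 5), (5, 6), (6, 0), (6, 1), (6, 2), (6, 3), (6, 4), (6, 5), (6, 6), (6, 7), (9, 0), (9, 1), (9, 2), (9, 3), (9, 4), (9, 5), (9, 6), (9, 7), (10, 1), (10, 2), (10, 5), (10, 6), (13, 1), (13, 2), (13, 5), (13, 6), (14, 0), (14, 1), (14, 2), (14, 3), (14, 4), (14, 5), (14, 6), (14, 7), (17, 0), (17, 1), (17, 2), (17, 3), (17, 4), (17, 5), (17, 6), (17, 7), (18, 1), (18, 2), (18, 5), (18, 6), (21, 1), (21, 2), (21, 5), (21, 6), (22, 0), (22, 1), (22, 2), (22, 3), (22, 4), (22, 5), (22, 6), (22, 7), (25, 0), (25, 1), (25, 2), (25, 3), (25, 4), (25, 5), (25, 6), (25, 7), (26, 1), (26, 2), (26, 5), (26, 6), (29, 1), (29, 2), (29, 5), (29, 6), (30, 0), (30, 1), (30, 2), (30, 3), (30, 4), (30, 5), (30, 6), (30, 7)]
Holes: [(1, 0), (1, 1), (1, 2), (1, 3), (1, 4), (1, 5), (1, 6), (1, 7), (2, 1), (2, 2), (2, 5), (2, 6), (5, 1), (5, 2), (5, 5), (5, 6), (6, 0), (6, 1), (6, 2), (6, 3), (6, 4), (6, 5), (6, 6), (6, 7), (9, 0), (9, 1), (9, 2), (9, 3), (9, 4), (9, 5), (9, 6), (9, 7), (10, 1), (10, 2), (10, 5), (10, 6), (13, 1), (13, 2), (13, 5), (13, 6), (14, 0), (14, 1), (14, 2), (14, 3), (14, 4), (14, 5), (14, 6), (14, 7), (17, 0), (17, 1), (17, 2), (17, 3), (17, 4), (17, 5), (17, 6), (17, 7), (18, 1), (18, 2), (18, 5), (18, 6), (21, 1), (21, 2), (21, 5), (21, 6), (22, 0), (22, 1), (22, 2), (22, 3), (22, 4), (22, 5), (22, 6), (22, 7), (25, 0), (25, 1), (25, 2), (25, 3), (25, 4), (25, 5), (25, 6), (25, 7), (26, 1), (26, 2), (26, 5), (26, 6), (29, 1), (29, 2), (29, 5), (29, 6), (30, 0), (30, 1), (30, 2), (30, 3), (30, 4), (30, 5), (30, 6), (30, 7)]

Answer: no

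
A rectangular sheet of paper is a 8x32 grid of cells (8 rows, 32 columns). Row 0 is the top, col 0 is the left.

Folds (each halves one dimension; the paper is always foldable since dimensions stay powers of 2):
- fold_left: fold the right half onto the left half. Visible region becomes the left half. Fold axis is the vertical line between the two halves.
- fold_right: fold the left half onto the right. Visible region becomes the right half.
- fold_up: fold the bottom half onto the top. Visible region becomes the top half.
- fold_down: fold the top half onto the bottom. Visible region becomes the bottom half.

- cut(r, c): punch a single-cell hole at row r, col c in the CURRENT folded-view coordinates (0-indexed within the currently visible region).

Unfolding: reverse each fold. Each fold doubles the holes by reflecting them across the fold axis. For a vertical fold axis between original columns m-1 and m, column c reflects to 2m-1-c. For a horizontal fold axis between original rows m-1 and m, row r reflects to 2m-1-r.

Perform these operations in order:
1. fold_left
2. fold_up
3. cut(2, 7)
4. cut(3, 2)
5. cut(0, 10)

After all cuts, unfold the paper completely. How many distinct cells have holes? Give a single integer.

Answer: 12

Derivation:
Op 1 fold_left: fold axis v@16; visible region now rows[0,8) x cols[0,16) = 8x16
Op 2 fold_up: fold axis h@4; visible region now rows[0,4) x cols[0,16) = 4x16
Op 3 cut(2, 7): punch at orig (2,7); cuts so far [(2, 7)]; region rows[0,4) x cols[0,16) = 4x16
Op 4 cut(3, 2): punch at orig (3,2); cuts so far [(2, 7), (3, 2)]; region rows[0,4) x cols[0,16) = 4x16
Op 5 cut(0, 10): punch at orig (0,10); cuts so far [(0, 10), (2, 7), (3, 2)]; region rows[0,4) x cols[0,16) = 4x16
Unfold 1 (reflect across h@4): 6 holes -> [(0, 10), (2, 7), (3, 2), (4, 2), (5, 7), (7, 10)]
Unfold 2 (reflect across v@16): 12 holes -> [(0, 10), (0, 21), (2, 7), (2, 24), (3, 2), (3, 29), (4, 2), (4, 29), (5, 7), (5, 24), (7, 10), (7, 21)]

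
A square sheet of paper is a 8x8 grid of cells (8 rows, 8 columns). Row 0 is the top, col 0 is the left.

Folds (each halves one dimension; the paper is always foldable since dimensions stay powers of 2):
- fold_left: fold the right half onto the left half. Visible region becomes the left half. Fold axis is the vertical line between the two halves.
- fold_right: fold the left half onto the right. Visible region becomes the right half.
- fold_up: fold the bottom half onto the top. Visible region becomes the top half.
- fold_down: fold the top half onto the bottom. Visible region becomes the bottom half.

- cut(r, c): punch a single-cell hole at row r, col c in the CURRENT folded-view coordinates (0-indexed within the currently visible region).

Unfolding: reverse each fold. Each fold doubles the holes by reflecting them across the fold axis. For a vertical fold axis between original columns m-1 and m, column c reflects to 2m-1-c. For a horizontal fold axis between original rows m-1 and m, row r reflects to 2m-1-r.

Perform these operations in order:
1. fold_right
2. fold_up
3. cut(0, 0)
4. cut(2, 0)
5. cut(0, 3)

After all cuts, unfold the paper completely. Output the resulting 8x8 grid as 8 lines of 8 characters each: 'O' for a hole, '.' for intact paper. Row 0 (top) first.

Op 1 fold_right: fold axis v@4; visible region now rows[0,8) x cols[4,8) = 8x4
Op 2 fold_up: fold axis h@4; visible region now rows[0,4) x cols[4,8) = 4x4
Op 3 cut(0, 0): punch at orig (0,4); cuts so far [(0, 4)]; region rows[0,4) x cols[4,8) = 4x4
Op 4 cut(2, 0): punch at orig (2,4); cuts so far [(0, 4), (2, 4)]; region rows[0,4) x cols[4,8) = 4x4
Op 5 cut(0, 3): punch at orig (0,7); cuts so far [(0, 4), (0, 7), (2, 4)]; region rows[0,4) x cols[4,8) = 4x4
Unfold 1 (reflect across h@4): 6 holes -> [(0, 4), (0, 7), (2, 4), (5, 4), (7, 4), (7, 7)]
Unfold 2 (reflect across v@4): 12 holes -> [(0, 0), (0, 3), (0, 4), (0, 7), (2, 3), (2, 4), (5, 3), (5, 4), (7, 0), (7, 3), (7, 4), (7, 7)]

Answer: O..OO..O
........
...OO...
........
........
...OO...
........
O..OO..O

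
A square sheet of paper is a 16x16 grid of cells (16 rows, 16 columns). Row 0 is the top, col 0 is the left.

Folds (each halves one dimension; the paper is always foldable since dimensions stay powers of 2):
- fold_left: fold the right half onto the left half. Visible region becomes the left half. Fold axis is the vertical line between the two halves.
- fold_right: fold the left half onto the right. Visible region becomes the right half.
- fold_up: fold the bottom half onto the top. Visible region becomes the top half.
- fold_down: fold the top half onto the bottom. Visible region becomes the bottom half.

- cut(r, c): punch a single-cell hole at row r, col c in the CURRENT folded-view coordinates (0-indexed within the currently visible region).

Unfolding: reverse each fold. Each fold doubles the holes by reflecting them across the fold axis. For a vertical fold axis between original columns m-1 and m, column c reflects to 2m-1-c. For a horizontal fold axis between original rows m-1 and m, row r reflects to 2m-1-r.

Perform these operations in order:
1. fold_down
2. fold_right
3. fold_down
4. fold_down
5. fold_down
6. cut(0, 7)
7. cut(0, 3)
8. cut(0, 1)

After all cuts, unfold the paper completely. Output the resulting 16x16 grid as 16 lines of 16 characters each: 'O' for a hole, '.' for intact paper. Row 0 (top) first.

Answer: O...O.O..O.O...O
O...O.O..O.O...O
O...O.O..O.O...O
O...O.O..O.O...O
O...O.O..O.O...O
O...O.O..O.O...O
O...O.O..O.O...O
O...O.O..O.O...O
O...O.O..O.O...O
O...O.O..O.O...O
O...O.O..O.O...O
O...O.O..O.O...O
O...O.O..O.O...O
O...O.O..O.O...O
O...O.O..O.O...O
O...O.O..O.O...O

Derivation:
Op 1 fold_down: fold axis h@8; visible region now rows[8,16) x cols[0,16) = 8x16
Op 2 fold_right: fold axis v@8; visible region now rows[8,16) x cols[8,16) = 8x8
Op 3 fold_down: fold axis h@12; visible region now rows[12,16) x cols[8,16) = 4x8
Op 4 fold_down: fold axis h@14; visible region now rows[14,16) x cols[8,16) = 2x8
Op 5 fold_down: fold axis h@15; visible region now rows[15,16) x cols[8,16) = 1x8
Op 6 cut(0, 7): punch at orig (15,15); cuts so far [(15, 15)]; region rows[15,16) x cols[8,16) = 1x8
Op 7 cut(0, 3): punch at orig (15,11); cuts so far [(15, 11), (15, 15)]; region rows[15,16) x cols[8,16) = 1x8
Op 8 cut(0, 1): punch at orig (15,9); cuts so far [(15, 9), (15, 11), (15, 15)]; region rows[15,16) x cols[8,16) = 1x8
Unfold 1 (reflect across h@15): 6 holes -> [(14, 9), (14, 11), (14, 15), (15, 9), (15, 11), (15, 15)]
Unfold 2 (reflect across h@14): 12 holes -> [(12, 9), (12, 11), (12, 15), (13, 9), (13, 11), (13, 15), (14, 9), (14, 11), (14, 15), (15, 9), (15, 11), (15, 15)]
Unfold 3 (reflect across h@12): 24 holes -> [(8, 9), (8, 11), (8, 15), (9, 9), (9, 11), (9, 15), (10, 9), (10, 11), (10, 15), (11, 9), (11, 11), (11, 15), (12, 9), (12, 11), (12, 15), (13, 9), (13, 11), (13, 15), (14, 9), (14, 11), (14, 15), (15, 9), (15, 11), (15, 15)]
Unfold 4 (reflect across v@8): 48 holes -> [(8, 0), (8, 4), (8, 6), (8, 9), (8, 11), (8, 15), (9, 0), (9, 4), (9, 6), (9, 9), (9, 11), (9, 15), (10, 0), (10, 4), (10, 6), (10, 9), (10, 11), (10, 15), (11, 0), (11, 4), (11, 6), (11, 9), (11, 11), (11, 15), (12, 0), (12, 4), (12, 6), (12, 9), (12, 11), (12, 15), (13, 0), (13, 4), (13, 6), (13, 9), (13, 11), (13, 15), (14, 0), (14, 4), (14, 6), (14, 9), (14, 11), (14, 15), (15, 0), (15, 4), (15, 6), (15, 9), (15, 11), (15, 15)]
Unfold 5 (reflect across h@8): 96 holes -> [(0, 0), (0, 4), (0, 6), (0, 9), (0, 11), (0, 15), (1, 0), (1, 4), (1, 6), (1, 9), (1, 11), (1, 15), (2, 0), (2, 4), (2, 6), (2, 9), (2, 11), (2, 15), (3, 0), (3, 4), (3, 6), (3, 9), (3, 11), (3, 15), (4, 0), (4, 4), (4, 6), (4, 9), (4, 11), (4, 15), (5, 0), (5, 4), (5, 6), (5, 9), (5, 11), (5, 15), (6, 0), (6, 4), (6, 6), (6, 9), (6, 11), (6, 15), (7, 0), (7, 4), (7, 6), (7, 9), (7, 11), (7, 15), (8, 0), (8, 4), (8, 6), (8, 9), (8, 11), (8, 15), (9, 0), (9, 4), (9, 6), (9, 9), (9, 11), (9, 15), (10, 0), (10, 4), (10, 6), (10, 9), (10, 11), (10, 15), (11, 0), (11, 4), (11, 6), (11, 9), (11, 11), (11, 15), (12, 0), (12, 4), (12, 6), (12, 9), (12, 11), (12, 15), (13, 0), (13, 4), (13, 6), (13, 9), (13, 11), (13, 15), (14, 0), (14, 4), (14, 6), (14, 9), (14, 11), (14, 15), (15, 0), (15, 4), (15, 6), (15, 9), (15, 11), (15, 15)]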